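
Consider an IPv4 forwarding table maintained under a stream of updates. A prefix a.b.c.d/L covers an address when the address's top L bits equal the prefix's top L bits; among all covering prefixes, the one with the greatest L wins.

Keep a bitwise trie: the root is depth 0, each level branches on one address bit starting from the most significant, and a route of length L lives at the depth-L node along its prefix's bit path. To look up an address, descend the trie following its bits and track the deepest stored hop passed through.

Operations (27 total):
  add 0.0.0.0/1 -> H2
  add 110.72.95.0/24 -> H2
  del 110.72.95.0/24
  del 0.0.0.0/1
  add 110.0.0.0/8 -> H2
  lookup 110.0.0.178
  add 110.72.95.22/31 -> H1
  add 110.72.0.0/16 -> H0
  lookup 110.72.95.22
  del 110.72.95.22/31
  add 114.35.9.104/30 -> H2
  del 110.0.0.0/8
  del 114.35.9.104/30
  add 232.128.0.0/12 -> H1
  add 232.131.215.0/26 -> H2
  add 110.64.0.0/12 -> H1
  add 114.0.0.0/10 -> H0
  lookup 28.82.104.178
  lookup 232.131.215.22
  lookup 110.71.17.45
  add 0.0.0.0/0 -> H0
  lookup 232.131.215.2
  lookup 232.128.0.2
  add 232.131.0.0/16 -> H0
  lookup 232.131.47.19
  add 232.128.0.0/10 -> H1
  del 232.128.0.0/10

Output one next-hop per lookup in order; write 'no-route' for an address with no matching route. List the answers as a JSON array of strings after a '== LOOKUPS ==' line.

Process each operation:
  add 0.0.0.0/1 -> H2 at depth 1
  add 110.72.95.0/24 -> H2 at depth 24
  - 110.72.95.0/24 clear@24
  - 0.0.0.0/1 clear@1
  add 110.0.0.0/8 -> H2 at depth 8
  lookup 110.0.0.178: bits 011011100 walk d0:-→d1:-→d2:-→d3:-→d4:-→d5:-→d6:-→d7:-→d8:H2→d9:- -> H2
  add 110.72.95.22/31 -> H1 at depth 31
  add 110.72.0.0/16 -> H0 at depth 16
  lookup 110.72.95.22: bits 0110111001001000010111110001011 walk d0:-→d1:-→d2:-→d3:-→d4:-→d5:-→d6:-→d7:-→d8:H2→d9:-→d10:-→d11:-→d12:-→d13:-→d14:-→d15:-→d16:H0→d17:-→d18:-→d19:-→d20:-→d21:-→d22:-→d23:-→d24:-→d25:-→d26:-→d27:-→d28:-→d29:-→d30:-→d31:H1 -> H1
  - 110.72.95.22/31 clear@31
  add 114.35.9.104/30 -> H2 at depth 30
  - 110.0.0.0/8 clear@8
  - 114.35.9.104/30 clear@30
  add 232.128.0.0/12 -> H1 at depth 12
  add 232.131.215.0/26 -> H2 at depth 26
  add 110.64.0.0/12 -> H1 at depth 12
  add 114.0.0.0/10 -> H0 at depth 10
  lookup 28.82.104.178: bits 0 walk d0:-→d1:- -> no-route
  lookup 232.131.215.22: bits 11101000100000111101011100 walk d0:-→d1:-→d2:-→d3:-→d4:-→d5:-→d6:-→d7:-→d8:-→d9:-→d10:-→d11:-→d12:H1→d13:-→d14:-→d15:-→d16:-→d17:-→d18:-→d19:-→d20:-→d21:-→d22:-→d23:-→d24:-→d25:-→d26:H2 -> H2
  lookup 110.71.17.45: bits 011011100100 walk d0:-→d1:-→d2:-→d3:-→d4:-→d5:-→d6:-→d7:-→d8:-→d9:-→d10:-→d11:-→d12:H1 -> H1
  add 0.0.0.0/0 -> H0 at depth 0
  lookup 232.131.215.2: bits 11101000100000111101011100 walk d0:H0→d1:-→d2:-→d3:-→d4:-→d5:-→d6:-→d7:-→d8:-→d9:-→d10:-→d11:-→d12:H1→d13:-→d14:-→d15:-→d16:-→d17:-→d18:-→d19:-→d20:-→d21:-→d22:-→d23:-→d24:-→d25:-→d26:H2 -> H2
  lookup 232.128.0.2: bits 11101000100000 walk d0:H0→d1:-→d2:-→d3:-→d4:-→d5:-→d6:-→d7:-→d8:-→d9:-→d10:-→d11:-→d12:H1→d13:-→d14:- -> H1
  add 232.131.0.0/16 -> H0 at depth 16
  lookup 232.131.47.19: bits 1110100010000011 walk d0:H0→d1:-→d2:-→d3:-→d4:-→d5:-→d6:-→d7:-→d8:-→d9:-→d10:-→d11:-→d12:H1→d13:-→d14:-→d15:-→d16:H0 -> H0
  add 232.128.0.0/10 -> H1 at depth 10
  - 232.128.0.0/10 clear@10

== LOOKUPS ==
["H2","H1","no-route","H2","H1","H2","H1","H0"]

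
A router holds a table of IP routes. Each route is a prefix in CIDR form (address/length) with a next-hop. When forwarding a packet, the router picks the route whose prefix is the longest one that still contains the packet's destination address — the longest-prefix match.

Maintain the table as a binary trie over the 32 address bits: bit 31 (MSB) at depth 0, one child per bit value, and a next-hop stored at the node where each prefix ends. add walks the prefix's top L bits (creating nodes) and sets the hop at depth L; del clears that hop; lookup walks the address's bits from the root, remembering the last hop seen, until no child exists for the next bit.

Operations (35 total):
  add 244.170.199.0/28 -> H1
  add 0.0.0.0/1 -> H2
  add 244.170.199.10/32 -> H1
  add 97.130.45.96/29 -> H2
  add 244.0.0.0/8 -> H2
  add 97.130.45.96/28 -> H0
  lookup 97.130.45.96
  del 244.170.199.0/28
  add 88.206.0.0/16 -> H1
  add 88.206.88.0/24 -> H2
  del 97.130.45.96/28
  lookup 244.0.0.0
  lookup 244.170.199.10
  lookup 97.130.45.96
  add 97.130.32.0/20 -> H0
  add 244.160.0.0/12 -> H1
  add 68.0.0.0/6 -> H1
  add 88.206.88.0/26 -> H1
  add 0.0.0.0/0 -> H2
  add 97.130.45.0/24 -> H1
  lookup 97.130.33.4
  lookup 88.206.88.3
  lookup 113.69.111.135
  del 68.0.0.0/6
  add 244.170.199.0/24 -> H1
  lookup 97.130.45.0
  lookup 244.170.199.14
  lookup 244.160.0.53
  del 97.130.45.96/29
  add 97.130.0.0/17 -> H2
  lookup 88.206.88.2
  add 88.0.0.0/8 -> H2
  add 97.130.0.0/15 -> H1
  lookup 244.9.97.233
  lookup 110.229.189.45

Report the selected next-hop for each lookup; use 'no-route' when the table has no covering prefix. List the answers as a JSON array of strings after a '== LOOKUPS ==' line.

Trace:
  + 244.170.199.0/28 (H1) depth=28
  + 0.0.0.0/1 (H2) depth=1
  + 244.170.199.10/32 (H1) depth=32
  + 97.130.45.96/29 (H2) depth=29
  + 244.0.0.0/8 (H2) depth=8
  + 97.130.45.96/28 (H0) depth=28
  Q 97.130.45.96: descend 01100001100000100010110101100 ; hops seen [H2,H0,H2] ; pick H2
  del 244.170.199.0/28 (clear depth 28)
  + 88.206.0.0/16 (H1) depth=16
  + 88.206.88.0/24 (H2) depth=24
  del 97.130.45.96/28 (clear depth 28)
  Q 244.0.0.0: descend 11110100 ; hops seen [H2] ; pick H2
  Q 244.170.199.10: descend 11110100101010101100011100001010 ; hops seen [H2,H1] ; pick H1
  Q 97.130.45.96: descend 01100001100000100010110101100 ; hops seen [H2,H2] ; pick H2
  + 97.130.32.0/20 (H0) depth=20
  + 244.160.0.0/12 (H1) depth=12
  + 68.0.0.0/6 (H1) depth=6
  + 88.206.88.0/26 (H1) depth=26
  + 0.0.0.0/0 (H2) depth=0
  + 97.130.45.0/24 (H1) depth=24
  Q 97.130.33.4: descend 01100001100000100010 ; hops seen [H2,H2,H0] ; pick H0
  Q 88.206.88.3: descend 01011000110011100101100000 ; hops seen [H2,H2,H1,H2,H1] ; pick H1
  Q 113.69.111.135: descend 011 ; hops seen [H2,H2] ; pick H2
  del 68.0.0.0/6 (clear depth 6)
  + 244.170.199.0/24 (H1) depth=24
  Q 97.130.45.0: descend 0110000110000010001011010 ; hops seen [H2,H2,H0,H1] ; pick H1
  Q 244.170.199.14: descend 11110100101010101100011100001 ; hops seen [H2,H2,H1,H1] ; pick H1
  Q 244.160.0.53: descend 111101001010 ; hops seen [H2,H2,H1] ; pick H1
  del 97.130.45.96/29 (clear depth 29)
  + 97.130.0.0/17 (H2) depth=17
  Q 88.206.88.2: descend 01011000110011100101100000 ; hops seen [H2,H2,H1,H2,H1] ; pick H1
  + 88.0.0.0/8 (H2) depth=8
  + 97.130.0.0/15 (H1) depth=15
  Q 244.9.97.233: descend 11110100 ; hops seen [H2,H2] ; pick H2
  Q 110.229.189.45: descend 0110 ; hops seen [H2,H2] ; pick H2

== LOOKUPS ==
["H2","H2","H1","H2","H0","H1","H2","H1","H1","H1","H1","H2","H2"]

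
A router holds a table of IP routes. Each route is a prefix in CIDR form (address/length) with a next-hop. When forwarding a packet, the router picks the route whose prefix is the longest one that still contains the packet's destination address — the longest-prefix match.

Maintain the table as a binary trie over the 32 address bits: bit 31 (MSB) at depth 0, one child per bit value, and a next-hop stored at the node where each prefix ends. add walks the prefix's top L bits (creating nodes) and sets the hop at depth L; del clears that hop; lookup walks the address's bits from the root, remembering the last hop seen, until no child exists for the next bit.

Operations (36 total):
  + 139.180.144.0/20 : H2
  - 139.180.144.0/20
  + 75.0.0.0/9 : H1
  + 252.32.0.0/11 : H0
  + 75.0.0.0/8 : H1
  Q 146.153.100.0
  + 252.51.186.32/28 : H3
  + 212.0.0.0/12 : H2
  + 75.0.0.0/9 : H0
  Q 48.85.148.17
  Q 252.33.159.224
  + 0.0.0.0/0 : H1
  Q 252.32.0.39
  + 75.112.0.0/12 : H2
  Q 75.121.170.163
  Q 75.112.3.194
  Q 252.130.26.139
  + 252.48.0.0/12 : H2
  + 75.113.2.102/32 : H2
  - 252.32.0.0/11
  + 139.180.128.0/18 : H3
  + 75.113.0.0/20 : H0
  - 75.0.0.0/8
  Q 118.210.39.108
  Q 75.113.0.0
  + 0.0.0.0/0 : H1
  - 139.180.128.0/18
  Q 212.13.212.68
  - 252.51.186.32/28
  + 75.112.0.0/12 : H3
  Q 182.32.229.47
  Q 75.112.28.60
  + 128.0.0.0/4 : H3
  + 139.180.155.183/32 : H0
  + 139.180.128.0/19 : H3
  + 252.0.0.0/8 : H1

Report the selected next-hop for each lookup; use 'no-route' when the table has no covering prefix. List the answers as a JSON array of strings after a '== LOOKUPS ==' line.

Process each operation:
  add 139.180.144.0/20 -> H2 at depth 20
  - 139.180.144.0/20 clear@20
  add 75.0.0.0/9 -> H1 at depth 9
  add 252.32.0.0/11 -> H0 at depth 11
  add 75.0.0.0/8 -> H1 at depth 8
  lookup 146.153.100.0: bits 100 walk d0:-→d1:-→d2:-→d3:- -> no-route
  add 252.51.186.32/28 -> H3 at depth 28
  add 212.0.0.0/12 -> H2 at depth 12
  add 75.0.0.0/9 -> H0 at depth 9
  lookup 48.85.148.17: bits 0 walk d0:-→d1:- -> no-route
  lookup 252.33.159.224: bits 11111100001 walk d0:-→d1:-→d2:-→d3:-→d4:-→d5:-→d6:-→d7:-→d8:-→d9:-→d10:-→d11:H0 -> H0
  add 0.0.0.0/0 -> H1 at depth 0
  lookup 252.32.0.39: bits 11111100001 walk d0:H1→d1:-→d2:-→d3:-→d4:-→d5:-→d6:-→d7:-→d8:-→d9:-→d10:-→d11:H0 -> H0
  add 75.112.0.0/12 -> H2 at depth 12
  lookup 75.121.170.163: bits 010010110111 walk d0:H1→d1:-→d2:-→d3:-→d4:-→d5:-→d6:-→d7:-→d8:H1→d9:H0→d10:-→d11:-→d12:H2 -> H2
  lookup 75.112.3.194: bits 010010110111 walk d0:H1→d1:-→d2:-→d3:-→d4:-→d5:-→d6:-→d7:-→d8:H1→d9:H0→d10:-→d11:-→d12:H2 -> H2
  lookup 252.130.26.139: bits 11111100 walk d0:H1→d1:-→d2:-→d3:-→d4:-→d5:-→d6:-→d7:-→d8:- -> H1
  add 252.48.0.0/12 -> H2 at depth 12
  add 75.113.2.102/32 -> H2 at depth 32
  - 252.32.0.0/11 clear@11
  add 139.180.128.0/18 -> H3 at depth 18
  add 75.113.0.0/20 -> H0 at depth 20
  - 75.0.0.0/8 clear@8
  lookup 118.210.39.108: bits 01 walk d0:H1→d1:-→d2:- -> H1
  lookup 75.113.0.0: bits 0100101101110001000000 walk d0:H1→d1:-→d2:-→d3:-→d4:-→d5:-→d6:-→d7:-→d8:-→d9:H0→d10:-→d11:-→d12:H2→d13:-→d14:-→d15:-→d16:-→d17:-→d18:-→d19:-→d20:H0→d21:-→d22:- -> H0
  add 0.0.0.0/0 -> H1 at depth 0
  - 139.180.128.0/18 clear@18
  lookup 212.13.212.68: bits 110101000000 walk d0:H1→d1:-→d2:-→d3:-→d4:-→d5:-→d6:-→d7:-→d8:-→d9:-→d10:-→d11:-→d12:H2 -> H2
  - 252.51.186.32/28 clear@28
  add 75.112.0.0/12 -> H3 at depth 12
  lookup 182.32.229.47: bits 10 walk d0:H1→d1:-→d2:- -> H1
  lookup 75.112.28.60: bits 010010110111000 walk d0:H1→d1:-→d2:-→d3:-→d4:-→d5:-→d6:-→d7:-→d8:-→d9:H0→d10:-→d11:-→d12:H3→d13:-→d14:-→d15:- -> H3
  add 128.0.0.0/4 -> H3 at depth 4
  add 139.180.155.183/32 -> H0 at depth 32
  add 139.180.128.0/19 -> H3 at depth 19
  add 252.0.0.0/8 -> H1 at depth 8

== LOOKUPS ==
["no-route","no-route","H0","H0","H2","H2","H1","H1","H0","H2","H1","H3"]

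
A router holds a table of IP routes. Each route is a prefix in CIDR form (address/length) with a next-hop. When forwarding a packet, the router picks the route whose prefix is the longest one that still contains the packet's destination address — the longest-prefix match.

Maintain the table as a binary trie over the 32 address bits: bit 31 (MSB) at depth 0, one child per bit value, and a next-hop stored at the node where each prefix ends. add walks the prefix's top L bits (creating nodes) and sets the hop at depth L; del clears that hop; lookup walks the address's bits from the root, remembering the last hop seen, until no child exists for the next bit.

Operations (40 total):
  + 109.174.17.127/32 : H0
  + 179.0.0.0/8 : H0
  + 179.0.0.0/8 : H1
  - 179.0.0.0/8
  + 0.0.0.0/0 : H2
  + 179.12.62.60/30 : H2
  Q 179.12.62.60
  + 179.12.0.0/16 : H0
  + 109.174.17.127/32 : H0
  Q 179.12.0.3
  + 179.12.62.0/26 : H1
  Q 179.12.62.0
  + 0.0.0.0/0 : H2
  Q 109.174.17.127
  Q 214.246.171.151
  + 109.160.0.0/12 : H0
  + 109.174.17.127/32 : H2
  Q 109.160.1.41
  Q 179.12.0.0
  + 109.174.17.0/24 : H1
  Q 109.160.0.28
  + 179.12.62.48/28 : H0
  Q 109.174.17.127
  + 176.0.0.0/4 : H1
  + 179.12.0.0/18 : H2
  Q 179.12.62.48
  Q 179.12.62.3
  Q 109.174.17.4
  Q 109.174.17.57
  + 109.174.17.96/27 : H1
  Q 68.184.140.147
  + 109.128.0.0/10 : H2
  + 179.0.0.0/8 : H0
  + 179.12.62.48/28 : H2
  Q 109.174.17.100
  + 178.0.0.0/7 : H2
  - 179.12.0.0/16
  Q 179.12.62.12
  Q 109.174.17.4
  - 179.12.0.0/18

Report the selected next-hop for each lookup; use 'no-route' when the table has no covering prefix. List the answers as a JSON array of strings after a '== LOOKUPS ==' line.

Trace:
  + 109.174.17.127/32 (H0) depth=32
  + 179.0.0.0/8 (H0) depth=8
  + 179.0.0.0/8 (H1) depth=8
  del 179.0.0.0/8 (clear depth 8)
  + 0.0.0.0/0 (H2) depth=0
  + 179.12.62.60/30 (H2) depth=30
  lookup 179.12.62.60: bits 101100110000110000111110001111 walk d0:H2→d1:-→d2:-→d3:-→d4:-→d5:-→d6:-→d7:-→d8:-→d9:-→d10:-→d11:-→d12:-→d13:-→d14:-→d15:-→d16:-→d17:-→d18:-→d19:-→d20:-→d21:-→d22:-→d23:-→d24:-→d25:-→d26:-→d27:-→d28:-→d29:-→d30:H2 -> H2
  + 179.12.0.0/16 (H0) depth=16
  + 109.174.17.127/32 (H0) depth=32
  lookup 179.12.0.3: bits 101100110000110000 walk d0:H2→d1:-→d2:-→d3:-→d4:-→d5:-→d6:-→d7:-→d8:-→d9:-→d10:-→d11:-→d12:-→d13:-→d14:-→d15:-→d16:H0→d17:-→d18:- -> H0
  + 179.12.62.0/26 (H1) depth=26
  lookup 179.12.62.0: bits 10110011000011000011111000 walk d0:H2→d1:-→d2:-→d3:-→d4:-→d5:-→d6:-→d7:-→d8:-→d9:-→d10:-→d11:-→d12:-→d13:-→d14:-→d15:-→d16:H0→d17:-→d18:-→d19:-→d20:-→d21:-→d22:-→d23:-→d24:-→d25:-→d26:H1 -> H1
  + 0.0.0.0/0 (H2) depth=0
  lookup 109.174.17.127: bits 01101101101011100001000101111111 walk d0:H2→d1:-→d2:-→d3:-→d4:-→d5:-→d6:-→d7:-→d8:-→d9:-→d10:-→d11:-→d12:-→d13:-→d14:-→d15:-→d16:-→d17:-→d18:-→d19:-→d20:-→d21:-→d22:-→d23:-→d24:-→d25:-→d26:-→d27:-→d28:-→d29:-→d30:-→d31:-→d32:H0 -> H0
  lookup 214.246.171.151: bits 1 walk d0:H2→d1:- -> H2
  + 109.160.0.0/12 (H0) depth=12
  + 109.174.17.127/32 (H2) depth=32
  lookup 109.160.1.41: bits 011011011010 walk d0:H2→d1:-→d2:-→d3:-→d4:-→d5:-→d6:-→d7:-→d8:-→d9:-→d10:-→d11:-→d12:H0 -> H0
  lookup 179.12.0.0: bits 101100110000110000 walk d0:H2→d1:-→d2:-→d3:-→d4:-→d5:-→d6:-→d7:-→d8:-→d9:-→d10:-→d11:-→d12:-→d13:-→d14:-→d15:-→d16:H0→d17:-→d18:- -> H0
  + 109.174.17.0/24 (H1) depth=24
  lookup 109.160.0.28: bits 011011011010 walk d0:H2→d1:-→d2:-→d3:-→d4:-→d5:-→d6:-→d7:-→d8:-→d9:-→d10:-→d11:-→d12:H0 -> H0
  + 179.12.62.48/28 (H0) depth=28
  lookup 109.174.17.127: bits 01101101101011100001000101111111 walk d0:H2→d1:-→d2:-→d3:-→d4:-→d5:-→d6:-→d7:-→d8:-→d9:-→d10:-→d11:-→d12:H0→d13:-→d14:-→d15:-→d16:-→d17:-→d18:-→d19:-→d20:-→d21:-→d22:-→d23:-→d24:H1→d25:-→d26:-→d27:-→d28:-→d29:-→d30:-→d31:-→d32:H2 -> H2
  + 176.0.0.0/4 (H1) depth=4
  + 179.12.0.0/18 (H2) depth=18
  lookup 179.12.62.48: bits 1011001100001100001111100011 walk d0:H2→d1:-→d2:-→d3:-→d4:H1→d5:-→d6:-→d7:-→d8:-→d9:-→d10:-→d11:-→d12:-→d13:-→d14:-→d15:-→d16:H0→d17:-→d18:H2→d19:-→d20:-→d21:-→d22:-→d23:-→d24:-→d25:-→d26:H1→d27:-→d28:H0 -> H0
  lookup 179.12.62.3: bits 10110011000011000011111000 walk d0:H2→d1:-→d2:-→d3:-→d4:H1→d5:-→d6:-→d7:-→d8:-→d9:-→d10:-→d11:-→d12:-→d13:-→d14:-→d15:-→d16:H0→d17:-→d18:H2→d19:-→d20:-→d21:-→d22:-→d23:-→d24:-→d25:-→d26:H1 -> H1
  lookup 109.174.17.4: bits 0110110110101110000100010 walk d0:H2→d1:-→d2:-→d3:-→d4:-→d5:-→d6:-→d7:-→d8:-→d9:-→d10:-→d11:-→d12:H0→d13:-→d14:-→d15:-→d16:-→d17:-→d18:-→d19:-→d20:-→d21:-→d22:-→d23:-→d24:H1→d25:- -> H1
  lookup 109.174.17.57: bits 0110110110101110000100010 walk d0:H2→d1:-→d2:-→d3:-→d4:-→d5:-→d6:-→d7:-→d8:-→d9:-→d10:-→d11:-→d12:H0→d13:-→d14:-→d15:-→d16:-→d17:-→d18:-→d19:-→d20:-→d21:-→d22:-→d23:-→d24:H1→d25:- -> H1
  + 109.174.17.96/27 (H1) depth=27
  lookup 68.184.140.147: bits 01 walk d0:H2→d1:-→d2:- -> H2
  + 109.128.0.0/10 (H2) depth=10
  + 179.0.0.0/8 (H0) depth=8
  + 179.12.62.48/28 (H2) depth=28
  lookup 109.174.17.100: bits 011011011010111000010001011 walk d0:H2→d1:-→d2:-→d3:-→d4:-→d5:-→d6:-→d7:-→d8:-→d9:-→d10:H2→d11:-→d12:H0→d13:-→d14:-→d15:-→d16:-→d17:-→d18:-→d19:-→d20:-→d21:-→d22:-→d23:-→d24:H1→d25:-→d26:-→d27:H1 -> H1
  + 178.0.0.0/7 (H2) depth=7
  del 179.12.0.0/16 (clear depth 16)
  lookup 179.12.62.12: bits 10110011000011000011111000 walk d0:H2→d1:-→d2:-→d3:-→d4:H1→d5:-→d6:-→d7:H2→d8:H0→d9:-→d10:-→d11:-→d12:-→d13:-→d14:-→d15:-→d16:-→d17:-→d18:H2→d19:-→d20:-→d21:-→d22:-→d23:-→d24:-→d25:-→d26:H1 -> H1
  lookup 109.174.17.4: bits 0110110110101110000100010 walk d0:H2→d1:-→d2:-→d3:-→d4:-→d5:-→d6:-→d7:-→d8:-→d9:-→d10:H2→d11:-→d12:H0→d13:-→d14:-→d15:-→d16:-→d17:-→d18:-→d19:-→d20:-→d21:-→d22:-→d23:-→d24:H1→d25:- -> H1
  del 179.12.0.0/18 (clear depth 18)

== LOOKUPS ==
["H2","H0","H1","H0","H2","H0","H0","H0","H2","H0","H1","H1","H1","H2","H1","H1","H1"]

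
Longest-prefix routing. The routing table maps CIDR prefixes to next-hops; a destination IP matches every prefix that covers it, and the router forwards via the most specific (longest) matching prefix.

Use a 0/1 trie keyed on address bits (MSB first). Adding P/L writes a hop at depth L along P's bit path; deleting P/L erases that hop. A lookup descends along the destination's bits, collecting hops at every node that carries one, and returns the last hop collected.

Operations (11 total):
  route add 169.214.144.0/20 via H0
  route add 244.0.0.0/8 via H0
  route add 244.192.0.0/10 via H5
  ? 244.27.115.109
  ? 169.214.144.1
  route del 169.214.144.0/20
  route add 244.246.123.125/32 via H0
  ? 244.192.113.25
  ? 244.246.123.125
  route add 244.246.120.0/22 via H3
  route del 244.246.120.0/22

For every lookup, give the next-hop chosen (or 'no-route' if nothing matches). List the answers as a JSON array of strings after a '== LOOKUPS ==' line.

Process each operation:
  add 169.214.144.0/20 -> H0 at depth 20
  add 244.0.0.0/8 -> H0 at depth 8
  add 244.192.0.0/10 -> H5 at depth 10
  lookup 244.27.115.109: bits 11110100 walk d0:-→d1:-→d2:-→d3:-→d4:-→d5:-→d6:-→d7:-→d8:H0 -> H0
  lookup 169.214.144.1: bits 10101001110101101001 walk d0:-→d1:-→d2:-→d3:-→d4:-→d5:-→d6:-→d7:-→d8:-→d9:-→d10:-→d11:-→d12:-→d13:-→d14:-→d15:-→d16:-→d17:-→d18:-→d19:-→d20:H0 -> H0
  del 169.214.144.0/20 (clear depth 20)
  add 244.246.123.125/32 -> H0 at depth 32
  lookup 244.192.113.25: bits 1111010011 walk d0:-→d1:-→d2:-→d3:-→d4:-→d5:-→d6:-→d7:-→d8:H0→d9:-→d10:H5 -> H5
  lookup 244.246.123.125: bits 11110100111101100111101101111101 walk d0:-→d1:-→d2:-→d3:-→d4:-→d5:-→d6:-→d7:-→d8:H0→d9:-→d10:H5→d11:-→d12:-→d13:-→d14:-→d15:-→d16:-→d17:-→d18:-→d19:-→d20:-→d21:-→d22:-→d23:-→d24:-→d25:-→d26:-→d27:-→d28:-→d29:-→d30:-→d31:-→d32:H0 -> H0
  add 244.246.120.0/22 -> H3 at depth 22
  del 244.246.120.0/22 (clear depth 22)

== LOOKUPS ==
["H0","H0","H5","H0"]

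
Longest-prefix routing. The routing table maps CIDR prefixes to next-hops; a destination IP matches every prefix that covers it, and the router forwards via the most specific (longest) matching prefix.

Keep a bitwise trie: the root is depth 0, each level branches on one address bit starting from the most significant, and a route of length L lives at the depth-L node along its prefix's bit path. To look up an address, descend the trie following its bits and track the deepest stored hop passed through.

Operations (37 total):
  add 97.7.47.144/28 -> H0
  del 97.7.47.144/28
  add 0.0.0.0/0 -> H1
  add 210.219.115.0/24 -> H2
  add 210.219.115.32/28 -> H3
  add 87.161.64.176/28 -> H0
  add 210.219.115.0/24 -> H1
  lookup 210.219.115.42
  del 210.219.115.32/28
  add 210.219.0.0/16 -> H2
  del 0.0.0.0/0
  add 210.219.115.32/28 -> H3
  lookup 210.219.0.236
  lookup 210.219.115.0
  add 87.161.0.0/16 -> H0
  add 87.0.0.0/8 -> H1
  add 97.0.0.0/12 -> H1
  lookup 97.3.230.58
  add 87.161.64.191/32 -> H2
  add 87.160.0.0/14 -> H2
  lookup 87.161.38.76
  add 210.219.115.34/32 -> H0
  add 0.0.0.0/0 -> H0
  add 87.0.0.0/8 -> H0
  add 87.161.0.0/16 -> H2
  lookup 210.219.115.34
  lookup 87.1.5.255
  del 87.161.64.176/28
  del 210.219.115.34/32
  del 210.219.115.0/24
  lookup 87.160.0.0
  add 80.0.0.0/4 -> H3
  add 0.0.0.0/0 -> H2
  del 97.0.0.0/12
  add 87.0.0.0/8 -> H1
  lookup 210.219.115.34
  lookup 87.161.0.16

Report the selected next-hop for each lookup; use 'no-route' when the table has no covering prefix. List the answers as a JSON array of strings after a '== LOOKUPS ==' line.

Apply in order:
  add 97.7.47.144/28 -> H0 at depth 28
  - 97.7.47.144/28 clear@28
  add 0.0.0.0/0 -> H1 at depth 0
  add 210.219.115.0/24 -> H2 at depth 24
  add 210.219.115.32/28 -> H3 at depth 28
  add 87.161.64.176/28 -> H0 at depth 28
  add 210.219.115.0/24 -> H1 at depth 24
  ? 210.219.115.42  path d0:H1→d1:-→d2:-→d3:-→d4:-→d5:-→d6:-→d7:-→d8:-→d9:-→d10:-→d11:-→d12:-→d13:-→d14:-→d15:-→d16:-→d17:-→d18:-→d19:-→d20:-→d21:-→d22:-→d23:-→d24:H1→d25:-→d26:-→d27:-→d28:H3  best=H3
  - 210.219.115.32/28 clear@28
  add 210.219.0.0/16 -> H2 at depth 16
  - 0.0.0.0/0 clear@0
  add 210.219.115.32/28 -> H3 at depth 28
  ? 210.219.0.236  path d0:-→d1:-→d2:-→d3:-→d4:-→d5:-→d6:-→d7:-→d8:-→d9:-→d10:-→d11:-→d12:-→d13:-→d14:-→d15:-→d16:H2→d17:-  best=H2
  ? 210.219.115.0  path d0:-→d1:-→d2:-→d3:-→d4:-→d5:-→d6:-→d7:-→d8:-→d9:-→d10:-→d11:-→d12:-→d13:-→d14:-→d15:-→d16:H2→d17:-→d18:-→d19:-→d20:-→d21:-→d22:-→d23:-→d24:H1→d25:-→d26:-  best=H1
  add 87.161.0.0/16 -> H0 at depth 16
  add 87.0.0.0/8 -> H1 at depth 8
  add 97.0.0.0/12 -> H1 at depth 12
  ? 97.3.230.58  path d0:-→d1:-→d2:-→d3:-→d4:-→d5:-→d6:-→d7:-→d8:-→d9:-→d10:-→d11:-→d12:H1→d13:-  best=H1
  add 87.161.64.191/32 -> H2 at depth 32
  add 87.160.0.0/14 -> H2 at depth 14
  ? 87.161.38.76  path d0:-→d1:-→d2:-→d3:-→d4:-→d5:-→d6:-→d7:-→d8:H1→d9:-→d10:-→d11:-→d12:-→d13:-→d14:H2→d15:-→d16:H0→d17:-  best=H0
  add 210.219.115.34/32 -> H0 at depth 32
  add 0.0.0.0/0 -> H0 at depth 0
  add 87.0.0.0/8 -> H0 at depth 8
  add 87.161.0.0/16 -> H2 at depth 16
  ? 210.219.115.34  path d0:H0→d1:-→d2:-→d3:-→d4:-→d5:-→d6:-→d7:-→d8:-→d9:-→d10:-→d11:-→d12:-→d13:-→d14:-→d15:-→d16:H2→d17:-→d18:-→d19:-→d20:-→d21:-→d22:-→d23:-→d24:H1→d25:-→d26:-→d27:-→d28:H3→d29:-→d30:-→d31:-→d32:H0  best=H0
  ? 87.1.5.255  path d0:H0→d1:-→d2:-→d3:-→d4:-→d5:-→d6:-→d7:-→d8:H0  best=H0
  - 87.161.64.176/28 clear@28
  - 210.219.115.34/32 clear@32
  - 210.219.115.0/24 clear@24
  ? 87.160.0.0  path d0:H0→d1:-→d2:-→d3:-→d4:-→d5:-→d6:-→d7:-→d8:H0→d9:-→d10:-→d11:-→d12:-→d13:-→d14:H2→d15:-  best=H2
  add 80.0.0.0/4 -> H3 at depth 4
  add 0.0.0.0/0 -> H2 at depth 0
  - 97.0.0.0/12 clear@12
  add 87.0.0.0/8 -> H1 at depth 8
  ? 210.219.115.34  path d0:H2→d1:-→d2:-→d3:-→d4:-→d5:-→d6:-→d7:-→d8:-→d9:-→d10:-→d11:-→d12:-→d13:-→d14:-→d15:-→d16:H2→d17:-→d18:-→d19:-→d20:-→d21:-→d22:-→d23:-→d24:-→d25:-→d26:-→d27:-→d28:H3→d29:-→d30:-→d31:-→d32:-  best=H3
  ? 87.161.0.16  path d0:H2→d1:-→d2:-→d3:-→d4:H3→d5:-→d6:-→d7:-→d8:H1→d9:-→d10:-→d11:-→d12:-→d13:-→d14:H2→d15:-→d16:H2→d17:-  best=H2

== LOOKUPS ==
["H3","H2","H1","H1","H0","H0","H0","H2","H3","H2"]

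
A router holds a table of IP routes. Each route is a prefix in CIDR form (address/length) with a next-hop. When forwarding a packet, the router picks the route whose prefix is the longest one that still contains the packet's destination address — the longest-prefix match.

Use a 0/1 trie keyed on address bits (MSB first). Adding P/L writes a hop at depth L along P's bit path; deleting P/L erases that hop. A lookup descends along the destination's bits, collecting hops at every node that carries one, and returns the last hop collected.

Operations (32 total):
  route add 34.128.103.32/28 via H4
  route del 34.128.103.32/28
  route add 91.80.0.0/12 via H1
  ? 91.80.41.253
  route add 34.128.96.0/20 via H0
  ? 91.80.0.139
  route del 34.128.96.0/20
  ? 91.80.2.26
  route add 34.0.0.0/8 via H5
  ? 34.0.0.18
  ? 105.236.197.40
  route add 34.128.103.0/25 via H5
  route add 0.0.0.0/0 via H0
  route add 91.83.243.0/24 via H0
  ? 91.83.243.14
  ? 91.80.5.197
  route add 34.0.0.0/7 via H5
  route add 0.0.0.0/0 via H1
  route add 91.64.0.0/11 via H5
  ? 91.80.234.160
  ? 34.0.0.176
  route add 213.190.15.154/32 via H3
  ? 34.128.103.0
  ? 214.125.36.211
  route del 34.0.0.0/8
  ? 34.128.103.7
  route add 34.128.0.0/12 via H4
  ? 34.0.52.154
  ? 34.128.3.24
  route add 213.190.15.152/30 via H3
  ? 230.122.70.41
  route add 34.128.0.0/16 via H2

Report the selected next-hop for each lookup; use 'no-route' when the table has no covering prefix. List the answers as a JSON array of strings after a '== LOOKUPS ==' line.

Process each operation:
  add 34.128.103.32/28 -> H4 at depth 28
  del 34.128.103.32/28 (clear depth 28)
  add 91.80.0.0/12 -> H1 at depth 12
  lookup 91.80.41.253: bits 010110110101 walk d0:-→d1:-→d2:-→d3:-→d4:-→d5:-→d6:-→d7:-→d8:-→d9:-→d10:-→d11:-→d12:H1 -> H1
  add 34.128.96.0/20 -> H0 at depth 20
  lookup 91.80.0.139: bits 010110110101 walk d0:-→d1:-→d2:-→d3:-→d4:-→d5:-→d6:-→d7:-→d8:-→d9:-→d10:-→d11:-→d12:H1 -> H1
  del 34.128.96.0/20 (clear depth 20)
  lookup 91.80.2.26: bits 010110110101 walk d0:-→d1:-→d2:-→d3:-→d4:-→d5:-→d6:-→d7:-→d8:-→d9:-→d10:-→d11:-→d12:H1 -> H1
  add 34.0.0.0/8 -> H5 at depth 8
  lookup 34.0.0.18: bits 00100010 walk d0:-→d1:-→d2:-→d3:-→d4:-→d5:-→d6:-→d7:-→d8:H5 -> H5
  lookup 105.236.197.40: bits 01 walk d0:-→d1:-→d2:- -> no-route
  add 34.128.103.0/25 -> H5 at depth 25
  add 0.0.0.0/0 -> H0 at depth 0
  add 91.83.243.0/24 -> H0 at depth 24
  lookup 91.83.243.14: bits 010110110101001111110011 walk d0:H0→d1:-→d2:-→d3:-→d4:-→d5:-→d6:-→d7:-→d8:-→d9:-→d10:-→d11:-→d12:H1→d13:-→d14:-→d15:-→d16:-→d17:-→d18:-→d19:-→d20:-→d21:-→d22:-→d23:-→d24:H0 -> H0
  lookup 91.80.5.197: bits 01011011010100 walk d0:H0→d1:-→d2:-→d3:-→d4:-→d5:-→d6:-→d7:-→d8:-→d9:-→d10:-→d11:-→d12:H1→d13:-→d14:- -> H1
  add 34.0.0.0/7 -> H5 at depth 7
  add 0.0.0.0/0 -> H1 at depth 0
  add 91.64.0.0/11 -> H5 at depth 11
  lookup 91.80.234.160: bits 01011011010100 walk d0:H1→d1:-→d2:-→d3:-→d4:-→d5:-→d6:-→d7:-→d8:-→d9:-→d10:-→d11:H5→d12:H1→d13:-→d14:- -> H1
  lookup 34.0.0.176: bits 00100010 walk d0:H1→d1:-→d2:-→d3:-→d4:-→d5:-→d6:-→d7:H5→d8:H5 -> H5
  add 213.190.15.154/32 -> H3 at depth 32
  lookup 34.128.103.0: bits 00100010100000000110011100 walk d0:H1→d1:-→d2:-→d3:-→d4:-→d5:-→d6:-→d7:H5→d8:H5→d9:-→d10:-→d11:-→d12:-→d13:-→d14:-→d15:-→d16:-→d17:-→d18:-→d19:-→d20:-→d21:-→d22:-→d23:-→d24:-→d25:H5→d26:- -> H5
  lookup 214.125.36.211: bits 110101 walk d0:H1→d1:-→d2:-→d3:-→d4:-→d5:-→d6:- -> H1
  del 34.0.0.0/8 (clear depth 8)
  lookup 34.128.103.7: bits 00100010100000000110011100 walk d0:H1→d1:-→d2:-→d3:-→d4:-→d5:-→d6:-→d7:H5→d8:-→d9:-→d10:-→d11:-→d12:-→d13:-→d14:-→d15:-→d16:-→d17:-→d18:-→d19:-→d20:-→d21:-→d22:-→d23:-→d24:-→d25:H5→d26:- -> H5
  add 34.128.0.0/12 -> H4 at depth 12
  lookup 34.0.52.154: bits 00100010 walk d0:H1→d1:-→d2:-→d3:-→d4:-→d5:-→d6:-→d7:H5→d8:- -> H5
  lookup 34.128.3.24: bits 00100010100000000 walk d0:H1→d1:-→d2:-→d3:-→d4:-→d5:-→d6:-→d7:H5→d8:-→d9:-→d10:-→d11:-→d12:H4→d13:-→d14:-→d15:-→d16:-→d17:- -> H4
  add 213.190.15.152/30 -> H3 at depth 30
  lookup 230.122.70.41: bits 11 walk d0:H1→d1:-→d2:- -> H1
  add 34.128.0.0/16 -> H2 at depth 16

== LOOKUPS ==
["H1","H1","H1","H5","no-route","H0","H1","H1","H5","H5","H1","H5","H5","H4","H1"]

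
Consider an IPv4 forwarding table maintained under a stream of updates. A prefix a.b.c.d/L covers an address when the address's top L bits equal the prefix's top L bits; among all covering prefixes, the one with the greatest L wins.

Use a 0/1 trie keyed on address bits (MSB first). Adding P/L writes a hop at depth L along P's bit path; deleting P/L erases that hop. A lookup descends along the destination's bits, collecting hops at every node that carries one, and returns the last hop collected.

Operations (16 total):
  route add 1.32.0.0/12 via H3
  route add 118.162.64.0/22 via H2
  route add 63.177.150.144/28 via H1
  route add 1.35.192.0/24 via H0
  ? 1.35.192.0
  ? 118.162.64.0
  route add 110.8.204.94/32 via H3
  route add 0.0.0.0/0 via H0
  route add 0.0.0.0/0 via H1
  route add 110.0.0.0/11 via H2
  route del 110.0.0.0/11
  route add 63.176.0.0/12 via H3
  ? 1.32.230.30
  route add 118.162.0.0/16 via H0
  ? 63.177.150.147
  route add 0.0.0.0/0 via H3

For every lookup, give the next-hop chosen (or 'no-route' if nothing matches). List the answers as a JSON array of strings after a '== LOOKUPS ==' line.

Process each operation:
  + 1.32.0.0/12 (H3) depth=12
  + 118.162.64.0/22 (H2) depth=22
  + 63.177.150.144/28 (H1) depth=28
  + 1.35.192.0/24 (H0) depth=24
  ? 1.35.192.0  path d0:-→d1:-→d2:-→d3:-→d4:-→d5:-→d6:-→d7:-→d8:-→d9:-→d10:-→d11:-→d12:H3→d13:-→d14:-→d15:-→d16:-→d17:-→d18:-→d19:-→d20:-→d21:-→d22:-→d23:-→d24:H0  best=H0
  ? 118.162.64.0  path d0:-→d1:-→d2:-→d3:-→d4:-→d5:-→d6:-→d7:-→d8:-→d9:-→d10:-→d11:-→d12:-→d13:-→d14:-→d15:-→d16:-→d17:-→d18:-→d19:-→d20:-→d21:-→d22:H2  best=H2
  + 110.8.204.94/32 (H3) depth=32
  + 0.0.0.0/0 (H0) depth=0
  + 0.0.0.0/0 (H1) depth=0
  + 110.0.0.0/11 (H2) depth=11
  - 110.0.0.0/11 clear@11
  + 63.176.0.0/12 (H3) depth=12
  ? 1.32.230.30  path d0:H1→d1:-→d2:-→d3:-→d4:-→d5:-→d6:-→d7:-→d8:-→d9:-→d10:-→d11:-→d12:H3→d13:-→d14:-  best=H3
  + 118.162.0.0/16 (H0) depth=16
  ? 63.177.150.147  path d0:H1→d1:-→d2:-→d3:-→d4:-→d5:-→d6:-→d7:-→d8:-→d9:-→d10:-→d11:-→d12:H3→d13:-→d14:-→d15:-→d16:-→d17:-→d18:-→d19:-→d20:-→d21:-→d22:-→d23:-→d24:-→d25:-→d26:-→d27:-→d28:H1  best=H1
  + 0.0.0.0/0 (H3) depth=0

== LOOKUPS ==
["H0","H2","H3","H1"]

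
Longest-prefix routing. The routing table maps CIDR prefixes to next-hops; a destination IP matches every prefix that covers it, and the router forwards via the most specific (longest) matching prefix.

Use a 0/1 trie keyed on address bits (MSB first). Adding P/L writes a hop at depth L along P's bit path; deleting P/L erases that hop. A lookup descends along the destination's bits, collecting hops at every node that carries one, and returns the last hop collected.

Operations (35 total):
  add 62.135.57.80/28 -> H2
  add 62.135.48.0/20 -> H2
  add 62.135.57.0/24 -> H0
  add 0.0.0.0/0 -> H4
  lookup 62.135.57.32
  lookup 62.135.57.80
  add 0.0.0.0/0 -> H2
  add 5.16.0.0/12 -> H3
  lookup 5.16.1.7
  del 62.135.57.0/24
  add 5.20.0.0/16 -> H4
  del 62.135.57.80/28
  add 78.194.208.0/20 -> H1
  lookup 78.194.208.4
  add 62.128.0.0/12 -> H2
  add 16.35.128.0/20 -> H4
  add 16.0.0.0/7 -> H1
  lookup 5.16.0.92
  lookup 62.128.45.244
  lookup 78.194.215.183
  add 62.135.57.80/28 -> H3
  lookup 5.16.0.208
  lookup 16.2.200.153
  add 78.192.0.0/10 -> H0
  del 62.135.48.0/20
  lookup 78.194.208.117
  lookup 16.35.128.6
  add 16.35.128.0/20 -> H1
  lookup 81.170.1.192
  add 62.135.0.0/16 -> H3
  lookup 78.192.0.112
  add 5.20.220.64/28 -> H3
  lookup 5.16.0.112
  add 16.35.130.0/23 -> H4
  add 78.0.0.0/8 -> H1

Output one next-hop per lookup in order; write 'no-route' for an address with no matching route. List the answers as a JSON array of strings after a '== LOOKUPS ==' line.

Apply in order:
  + 62.135.57.80/28 (H2) depth=28
  + 62.135.48.0/20 (H2) depth=20
  + 62.135.57.0/24 (H0) depth=24
  + 0.0.0.0/0 (H4) depth=0
  ? 62.135.57.32  path d0:H4→d1:-→d2:-→d3:-→d4:-→d5:-→d6:-→d7:-→d8:-→d9:-→d10:-→d11:-→d12:-→d13:-→d14:-→d15:-→d16:-→d17:-→d18:-→d19:-→d20:H2→d21:-→d22:-→d23:-→d24:H0→d25:-  best=H0
  ? 62.135.57.80  path d0:H4→d1:-→d2:-→d3:-→d4:-→d5:-→d6:-→d7:-→d8:-→d9:-→d10:-→d11:-→d12:-→d13:-→d14:-→d15:-→d16:-→d17:-→d18:-→d19:-→d20:H2→d21:-→d22:-→d23:-→d24:H0→d25:-→d26:-→d27:-→d28:H2  best=H2
  + 0.0.0.0/0 (H2) depth=0
  + 5.16.0.0/12 (H3) depth=12
  ? 5.16.1.7  path d0:H2→d1:-→d2:-→d3:-→d4:-→d5:-→d6:-→d7:-→d8:-→d9:-→d10:-→d11:-→d12:H3  best=H3
  del 62.135.57.0/24 (clear depth 24)
  + 5.20.0.0/16 (H4) depth=16
  del 62.135.57.80/28 (clear depth 28)
  + 78.194.208.0/20 (H1) depth=20
  ? 78.194.208.4  path d0:H2→d1:-→d2:-→d3:-→d4:-→d5:-→d6:-→d7:-→d8:-→d9:-→d10:-→d11:-→d12:-→d13:-→d14:-→d15:-→d16:-→d17:-→d18:-→d19:-→d20:H1  best=H1
  + 62.128.0.0/12 (H2) depth=12
  + 16.35.128.0/20 (H4) depth=20
  + 16.0.0.0/7 (H1) depth=7
  ? 5.16.0.92  path d0:H2→d1:-→d2:-→d3:-→d4:-→d5:-→d6:-→d7:-→d8:-→d9:-→d10:-→d11:-→d12:H3→d13:-  best=H3
  ? 62.128.45.244  path d0:H2→d1:-→d2:-→d3:-→d4:-→d5:-→d6:-→d7:-→d8:-→d9:-→d10:-→d11:-→d12:H2→d13:-  best=H2
  ? 78.194.215.183  path d0:H2→d1:-→d2:-→d3:-→d4:-→d5:-→d6:-→d7:-→d8:-→d9:-→d10:-→d11:-→d12:-→d13:-→d14:-→d15:-→d16:-→d17:-→d18:-→d19:-→d20:H1  best=H1
  + 62.135.57.80/28 (H3) depth=28
  ? 5.16.0.208  path d0:H2→d1:-→d2:-→d3:-→d4:-→d5:-→d6:-→d7:-→d8:-→d9:-→d10:-→d11:-→d12:H3→d13:-  best=H3
  ? 16.2.200.153  path d0:H2→d1:-→d2:-→d3:-→d4:-→d5:-→d6:-→d7:H1→d8:-→d9:-→d10:-  best=H1
  + 78.192.0.0/10 (H0) depth=10
  del 62.135.48.0/20 (clear depth 20)
  ? 78.194.208.117  path d0:H2→d1:-→d2:-→d3:-→d4:-→d5:-→d6:-→d7:-→d8:-→d9:-→d10:H0→d11:-→d12:-→d13:-→d14:-→d15:-→d16:-→d17:-→d18:-→d19:-→d20:H1  best=H1
  ? 16.35.128.6  path d0:H2→d1:-→d2:-→d3:-→d4:-→d5:-→d6:-→d7:H1→d8:-→d9:-→d10:-→d11:-→d12:-→d13:-→d14:-→d15:-→d16:-→d17:-→d18:-→d19:-→d20:H4  best=H4
  + 16.35.128.0/20 (H1) depth=20
  ? 81.170.1.192  path d0:H2→d1:-→d2:-→d3:-  best=H2
  + 62.135.0.0/16 (H3) depth=16
  ? 78.192.0.112  path d0:H2→d1:-→d2:-→d3:-→d4:-→d5:-→d6:-→d7:-→d8:-→d9:-→d10:H0→d11:-→d12:-→d13:-→d14:-  best=H0
  + 5.20.220.64/28 (H3) depth=28
  ? 5.16.0.112  path d0:H2→d1:-→d2:-→d3:-→d4:-→d5:-→d6:-→d7:-→d8:-→d9:-→d10:-→d11:-→d12:H3→d13:-  best=H3
  + 16.35.130.0/23 (H4) depth=23
  + 78.0.0.0/8 (H1) depth=8

== LOOKUPS ==
["H0","H2","H3","H1","H3","H2","H1","H3","H1","H1","H4","H2","H0","H3"]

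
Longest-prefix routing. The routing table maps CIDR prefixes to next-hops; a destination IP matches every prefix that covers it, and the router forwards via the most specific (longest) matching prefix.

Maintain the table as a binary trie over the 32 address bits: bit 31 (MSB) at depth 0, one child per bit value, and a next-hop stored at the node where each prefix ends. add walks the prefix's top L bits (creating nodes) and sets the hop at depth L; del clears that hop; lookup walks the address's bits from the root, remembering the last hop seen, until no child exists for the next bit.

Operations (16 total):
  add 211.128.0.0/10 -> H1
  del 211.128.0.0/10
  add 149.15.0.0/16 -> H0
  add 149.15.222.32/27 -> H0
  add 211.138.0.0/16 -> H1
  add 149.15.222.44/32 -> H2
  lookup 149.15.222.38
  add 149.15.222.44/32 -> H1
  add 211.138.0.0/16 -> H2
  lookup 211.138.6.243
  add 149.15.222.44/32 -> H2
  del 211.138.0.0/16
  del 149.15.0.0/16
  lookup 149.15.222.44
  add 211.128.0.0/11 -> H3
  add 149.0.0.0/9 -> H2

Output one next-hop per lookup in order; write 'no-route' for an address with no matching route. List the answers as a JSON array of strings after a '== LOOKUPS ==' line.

Apply in order:
  + 211.128.0.0/10 (H1) depth=10
  del 211.128.0.0/10 (clear depth 10)
  + 149.15.0.0/16 (H0) depth=16
  + 149.15.222.32/27 (H0) depth=27
  + 211.138.0.0/16 (H1) depth=16
  + 149.15.222.44/32 (H2) depth=32
  ? 149.15.222.38  path d0:-→d1:-→d2:-→d3:-→d4:-→d5:-→d6:-→d7:-→d8:-→d9:-→d10:-→d11:-→d12:-→d13:-→d14:-→d15:-→d16:H0→d17:-→d18:-→d19:-→d20:-→d21:-→d22:-→d23:-→d24:-→d25:-→d26:-→d27:H0→d28:-  best=H0
  + 149.15.222.44/32 (H1) depth=32
  + 211.138.0.0/16 (H2) depth=16
  ? 211.138.6.243  path d0:-→d1:-→d2:-→d3:-→d4:-→d5:-→d6:-→d7:-→d8:-→d9:-→d10:-→d11:-→d12:-→d13:-→d14:-→d15:-→d16:H2  best=H2
  + 149.15.222.44/32 (H2) depth=32
  del 211.138.0.0/16 (clear depth 16)
  del 149.15.0.0/16 (clear depth 16)
  ? 149.15.222.44  path d0:-→d1:-→d2:-→d3:-→d4:-→d5:-→d6:-→d7:-→d8:-→d9:-→d10:-→d11:-→d12:-→d13:-→d14:-→d15:-→d16:-→d17:-→d18:-→d19:-→d20:-→d21:-→d22:-→d23:-→d24:-→d25:-→d26:-→d27:H0→d28:-→d29:-→d30:-→d31:-→d32:H2  best=H2
  + 211.128.0.0/11 (H3) depth=11
  + 149.0.0.0/9 (H2) depth=9

== LOOKUPS ==
["H0","H2","H2"]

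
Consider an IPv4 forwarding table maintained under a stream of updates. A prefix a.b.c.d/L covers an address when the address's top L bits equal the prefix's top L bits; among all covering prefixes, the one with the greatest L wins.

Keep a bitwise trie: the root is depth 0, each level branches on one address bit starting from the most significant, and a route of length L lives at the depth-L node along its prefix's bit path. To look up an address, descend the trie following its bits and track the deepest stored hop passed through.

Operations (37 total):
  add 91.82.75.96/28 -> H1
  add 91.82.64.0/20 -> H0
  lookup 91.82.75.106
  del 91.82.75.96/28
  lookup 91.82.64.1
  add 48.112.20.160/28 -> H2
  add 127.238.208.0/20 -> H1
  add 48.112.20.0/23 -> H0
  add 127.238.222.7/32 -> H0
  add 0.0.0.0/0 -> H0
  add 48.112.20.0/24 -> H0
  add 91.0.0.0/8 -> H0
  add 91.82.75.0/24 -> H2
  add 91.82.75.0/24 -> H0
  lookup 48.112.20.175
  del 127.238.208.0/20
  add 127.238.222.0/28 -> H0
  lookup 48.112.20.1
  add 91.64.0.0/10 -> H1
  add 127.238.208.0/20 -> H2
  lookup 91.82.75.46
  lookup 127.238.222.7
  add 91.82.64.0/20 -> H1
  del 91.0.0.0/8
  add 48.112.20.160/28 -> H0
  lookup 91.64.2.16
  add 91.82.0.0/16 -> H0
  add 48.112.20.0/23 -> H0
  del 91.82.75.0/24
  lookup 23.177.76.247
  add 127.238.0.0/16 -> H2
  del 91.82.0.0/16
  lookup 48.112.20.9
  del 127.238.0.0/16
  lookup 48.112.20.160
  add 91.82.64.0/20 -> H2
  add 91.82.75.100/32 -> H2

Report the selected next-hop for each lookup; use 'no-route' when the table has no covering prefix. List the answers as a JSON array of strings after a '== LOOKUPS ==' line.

Trace:
  + 91.82.75.96/28 (H1) depth=28
  + 91.82.64.0/20 (H0) depth=20
  Q 91.82.75.106: descend 0101101101010010010010110110 ; hops seen [H0,H1] ; pick H1
  del 91.82.75.96/28 (clear depth 28)
  Q 91.82.64.1: descend 01011011010100100100 ; hops seen [H0] ; pick H0
  + 48.112.20.160/28 (H2) depth=28
  + 127.238.208.0/20 (H1) depth=20
  + 48.112.20.0/23 (H0) depth=23
  + 127.238.222.7/32 (H0) depth=32
  + 0.0.0.0/0 (H0) depth=0
  + 48.112.20.0/24 (H0) depth=24
  + 91.0.0.0/8 (H0) depth=8
  + 91.82.75.0/24 (H2) depth=24
  + 91.82.75.0/24 (H0) depth=24
  Q 48.112.20.175: descend 0011000001110000000101001010 ; hops seen [H0,H0,H0,H2] ; pick H2
  del 127.238.208.0/20 (clear depth 20)
  + 127.238.222.0/28 (H0) depth=28
  Q 48.112.20.1: descend 001100000111000000010100 ; hops seen [H0,H0,H0] ; pick H0
  + 91.64.0.0/10 (H1) depth=10
  + 127.238.208.0/20 (H2) depth=20
  Q 91.82.75.46: descend 0101101101010010010010110 ; hops seen [H0,H0,H1,H0,H0] ; pick H0
  Q 127.238.222.7: descend 01111111111011101101111000000111 ; hops seen [H0,H2,H0,H0] ; pick H0
  + 91.82.64.0/20 (H1) depth=20
  del 91.0.0.0/8 (clear depth 8)
  + 48.112.20.160/28 (H0) depth=28
  Q 91.64.2.16: descend 01011011010 ; hops seen [H0,H1] ; pick H1
  + 91.82.0.0/16 (H0) depth=16
  + 48.112.20.0/23 (H0) depth=23
  del 91.82.75.0/24 (clear depth 24)
  Q 23.177.76.247: descend 00 ; hops seen [H0] ; pick H0
  + 127.238.0.0/16 (H2) depth=16
  del 91.82.0.0/16 (clear depth 16)
  Q 48.112.20.9: descend 001100000111000000010100 ; hops seen [H0,H0,H0] ; pick H0
  del 127.238.0.0/16 (clear depth 16)
  Q 48.112.20.160: descend 0011000001110000000101001010 ; hops seen [H0,H0,H0,H0] ; pick H0
  + 91.82.64.0/20 (H2) depth=20
  + 91.82.75.100/32 (H2) depth=32

== LOOKUPS ==
["H1","H0","H2","H0","H0","H0","H1","H0","H0","H0"]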